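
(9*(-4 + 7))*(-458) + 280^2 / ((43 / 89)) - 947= 6405141 / 43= 148956.77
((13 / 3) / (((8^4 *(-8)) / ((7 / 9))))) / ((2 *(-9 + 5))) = 91 / 7077888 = 0.00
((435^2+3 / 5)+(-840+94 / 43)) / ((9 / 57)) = 769564106 / 645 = 1193122.64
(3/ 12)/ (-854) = -1/ 3416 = -0.00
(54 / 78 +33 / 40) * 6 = 2367 / 260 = 9.10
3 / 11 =0.27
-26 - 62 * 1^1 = -88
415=415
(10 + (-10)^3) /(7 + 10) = -58.24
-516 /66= -86 /11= -7.82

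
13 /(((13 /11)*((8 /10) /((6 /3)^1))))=55 /2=27.50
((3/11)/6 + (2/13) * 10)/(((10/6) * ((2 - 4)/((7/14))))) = -0.24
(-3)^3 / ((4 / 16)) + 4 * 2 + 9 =-91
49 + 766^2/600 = 154039/150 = 1026.93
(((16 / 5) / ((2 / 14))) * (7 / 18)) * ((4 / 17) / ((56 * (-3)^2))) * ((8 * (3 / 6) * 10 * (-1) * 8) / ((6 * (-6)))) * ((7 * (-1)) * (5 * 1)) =-15680 / 12393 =-1.27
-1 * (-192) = 192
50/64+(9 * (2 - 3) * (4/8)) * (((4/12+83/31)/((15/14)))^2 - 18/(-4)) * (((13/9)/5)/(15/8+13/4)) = -1206725867/510636960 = -2.36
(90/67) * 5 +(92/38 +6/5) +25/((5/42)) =220.34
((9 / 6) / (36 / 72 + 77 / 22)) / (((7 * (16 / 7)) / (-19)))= -57 / 128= -0.45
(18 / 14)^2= 81 / 49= 1.65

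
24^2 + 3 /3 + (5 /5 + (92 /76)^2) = 209187 /361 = 579.47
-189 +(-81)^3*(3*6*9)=-86093631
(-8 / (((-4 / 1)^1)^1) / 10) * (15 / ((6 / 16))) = 8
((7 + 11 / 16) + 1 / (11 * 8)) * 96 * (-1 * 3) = -24390 / 11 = -2217.27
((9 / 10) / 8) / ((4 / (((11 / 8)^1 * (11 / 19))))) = 1089 / 48640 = 0.02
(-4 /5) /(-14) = 2 /35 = 0.06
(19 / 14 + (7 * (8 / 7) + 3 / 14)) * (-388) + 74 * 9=-21334 / 7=-3047.71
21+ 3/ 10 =213/ 10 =21.30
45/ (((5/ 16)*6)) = 24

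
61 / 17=3.59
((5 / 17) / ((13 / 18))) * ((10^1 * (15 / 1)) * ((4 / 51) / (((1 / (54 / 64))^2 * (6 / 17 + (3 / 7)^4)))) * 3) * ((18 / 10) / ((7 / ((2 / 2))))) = 506345175 / 74411584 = 6.80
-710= -710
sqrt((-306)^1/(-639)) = sqrt(2414)/71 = 0.69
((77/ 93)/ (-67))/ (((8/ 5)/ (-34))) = 0.26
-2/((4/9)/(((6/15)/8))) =-0.22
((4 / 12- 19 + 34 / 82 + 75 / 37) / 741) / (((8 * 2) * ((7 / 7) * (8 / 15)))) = -1775 / 691752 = -0.00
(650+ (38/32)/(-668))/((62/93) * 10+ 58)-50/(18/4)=-19773313/18661248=-1.06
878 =878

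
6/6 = 1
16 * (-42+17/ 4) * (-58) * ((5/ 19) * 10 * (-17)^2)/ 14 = 253106200/ 133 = 1903054.14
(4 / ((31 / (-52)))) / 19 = -208 / 589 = -0.35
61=61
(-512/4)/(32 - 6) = -64/13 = -4.92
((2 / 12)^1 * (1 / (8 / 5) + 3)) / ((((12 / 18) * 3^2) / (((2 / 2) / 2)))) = 29 / 576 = 0.05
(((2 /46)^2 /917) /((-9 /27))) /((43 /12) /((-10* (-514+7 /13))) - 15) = 2403000 /5828121228013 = 0.00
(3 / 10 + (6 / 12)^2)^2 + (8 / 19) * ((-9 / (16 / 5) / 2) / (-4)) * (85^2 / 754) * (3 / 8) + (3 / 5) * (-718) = -19710998617 / 45843200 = -429.97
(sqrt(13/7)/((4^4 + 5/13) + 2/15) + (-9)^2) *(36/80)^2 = 3159 *sqrt(91)/28011760 + 6561/400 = 16.40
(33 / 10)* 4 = 13.20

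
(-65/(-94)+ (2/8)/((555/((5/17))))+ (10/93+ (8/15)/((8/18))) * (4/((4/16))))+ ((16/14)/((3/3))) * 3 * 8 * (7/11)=7876594087/201619660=39.07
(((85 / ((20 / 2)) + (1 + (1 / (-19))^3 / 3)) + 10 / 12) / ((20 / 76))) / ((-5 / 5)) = -70876 / 1805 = -39.27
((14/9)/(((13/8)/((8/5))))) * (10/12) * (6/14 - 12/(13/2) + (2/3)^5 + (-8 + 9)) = -0.36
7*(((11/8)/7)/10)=11/80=0.14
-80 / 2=-40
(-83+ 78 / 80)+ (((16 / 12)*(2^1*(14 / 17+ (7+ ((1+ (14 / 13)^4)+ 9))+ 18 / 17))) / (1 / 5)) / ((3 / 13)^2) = 15459334349 / 3102840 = 4982.32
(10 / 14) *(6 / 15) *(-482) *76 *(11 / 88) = -9158 / 7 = -1308.29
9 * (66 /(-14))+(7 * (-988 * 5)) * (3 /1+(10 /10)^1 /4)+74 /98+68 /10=-27542869 /245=-112419.87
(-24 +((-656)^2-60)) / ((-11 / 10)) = -4302520 / 11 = -391138.18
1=1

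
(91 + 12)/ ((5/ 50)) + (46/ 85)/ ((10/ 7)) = 437911/ 425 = 1030.38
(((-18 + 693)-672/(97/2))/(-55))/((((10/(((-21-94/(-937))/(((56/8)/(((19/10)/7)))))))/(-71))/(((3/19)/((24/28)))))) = -89167293483/6998453000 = -12.74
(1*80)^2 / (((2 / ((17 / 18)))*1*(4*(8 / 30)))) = 8500 / 3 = 2833.33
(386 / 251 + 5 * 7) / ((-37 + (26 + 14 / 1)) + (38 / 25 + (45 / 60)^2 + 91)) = 1222800 / 3215561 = 0.38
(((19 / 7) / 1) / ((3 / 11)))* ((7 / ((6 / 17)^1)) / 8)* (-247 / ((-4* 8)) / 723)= 877591 / 3331584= 0.26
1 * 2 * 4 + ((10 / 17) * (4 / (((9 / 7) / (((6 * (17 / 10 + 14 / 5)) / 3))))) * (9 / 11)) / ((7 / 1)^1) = 1856 / 187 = 9.93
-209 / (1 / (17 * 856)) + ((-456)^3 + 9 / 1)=-97860175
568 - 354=214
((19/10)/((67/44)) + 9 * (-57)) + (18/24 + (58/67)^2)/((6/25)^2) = -1569889801/3232080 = -485.72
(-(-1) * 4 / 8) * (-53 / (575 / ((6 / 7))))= -159 / 4025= -0.04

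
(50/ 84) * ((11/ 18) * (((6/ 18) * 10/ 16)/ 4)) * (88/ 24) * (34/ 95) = 51425/ 2068416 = 0.02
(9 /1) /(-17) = -9 /17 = -0.53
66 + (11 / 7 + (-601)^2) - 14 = 2528782 / 7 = 361254.57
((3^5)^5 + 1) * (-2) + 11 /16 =-27113235502197 /16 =-1694577218887.31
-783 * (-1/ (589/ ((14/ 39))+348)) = 3654/ 9281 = 0.39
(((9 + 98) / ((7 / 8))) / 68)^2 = 45796 / 14161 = 3.23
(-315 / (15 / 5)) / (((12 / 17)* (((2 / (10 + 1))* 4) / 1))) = -6545 / 32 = -204.53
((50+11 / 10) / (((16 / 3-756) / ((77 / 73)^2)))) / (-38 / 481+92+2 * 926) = -59888829 / 1537145342960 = -0.00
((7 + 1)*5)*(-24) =-960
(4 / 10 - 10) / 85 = -0.11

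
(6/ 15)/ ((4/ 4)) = 2/ 5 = 0.40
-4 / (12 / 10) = -10 / 3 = -3.33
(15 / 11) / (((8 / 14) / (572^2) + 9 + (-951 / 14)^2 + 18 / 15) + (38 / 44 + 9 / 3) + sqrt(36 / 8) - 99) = 620113509068603550 / 2059723063538537362879 - 205364864454750 * sqrt(2) / 2059723063538537362879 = 0.00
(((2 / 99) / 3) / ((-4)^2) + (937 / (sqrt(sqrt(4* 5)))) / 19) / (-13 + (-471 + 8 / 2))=-937* sqrt(2)* 5^(3 / 4) / 91200 -1 / 1140480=-0.05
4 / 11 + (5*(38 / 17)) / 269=20382 / 50303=0.41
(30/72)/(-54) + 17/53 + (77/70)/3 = 116719/171720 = 0.68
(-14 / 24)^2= 49 / 144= 0.34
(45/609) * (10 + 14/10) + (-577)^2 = 67584758/203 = 332929.84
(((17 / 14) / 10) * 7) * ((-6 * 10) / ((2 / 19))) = -969 / 2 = -484.50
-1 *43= -43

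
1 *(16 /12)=1.33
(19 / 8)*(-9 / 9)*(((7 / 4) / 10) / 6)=-133 / 1920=-0.07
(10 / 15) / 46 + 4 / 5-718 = -247429 / 345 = -717.19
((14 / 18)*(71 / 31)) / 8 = 497 / 2232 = 0.22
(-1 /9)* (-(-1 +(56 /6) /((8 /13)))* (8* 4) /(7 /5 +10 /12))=13600 /603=22.55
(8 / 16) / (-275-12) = -1 / 574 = -0.00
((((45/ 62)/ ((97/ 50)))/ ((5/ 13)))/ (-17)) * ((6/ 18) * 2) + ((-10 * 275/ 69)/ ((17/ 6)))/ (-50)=285920/ 1175737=0.24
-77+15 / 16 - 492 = -9089 / 16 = -568.06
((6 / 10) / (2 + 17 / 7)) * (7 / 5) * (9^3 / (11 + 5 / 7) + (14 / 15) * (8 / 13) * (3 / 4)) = 49096677 / 4130750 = 11.89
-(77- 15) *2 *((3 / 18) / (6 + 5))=-62 / 33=-1.88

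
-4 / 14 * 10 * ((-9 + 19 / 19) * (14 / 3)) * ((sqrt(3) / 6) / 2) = 80 * sqrt(3) / 9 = 15.40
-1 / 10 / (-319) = 1 / 3190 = 0.00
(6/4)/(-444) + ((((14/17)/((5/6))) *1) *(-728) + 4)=-18000437/25160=-715.44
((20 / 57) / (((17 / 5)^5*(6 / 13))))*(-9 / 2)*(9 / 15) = -121875 / 26977283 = -0.00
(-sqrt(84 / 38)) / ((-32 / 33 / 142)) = 2343 * sqrt(798) / 304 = 217.72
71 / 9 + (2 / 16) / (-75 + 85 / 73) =3060863 / 388080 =7.89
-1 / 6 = -0.17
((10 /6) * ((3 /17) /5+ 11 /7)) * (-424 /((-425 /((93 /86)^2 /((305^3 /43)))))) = 292151688 /61702656903125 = 0.00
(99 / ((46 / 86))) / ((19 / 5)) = 21285 / 437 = 48.71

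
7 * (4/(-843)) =-28/843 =-0.03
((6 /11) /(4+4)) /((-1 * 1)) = -0.07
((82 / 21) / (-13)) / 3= -82 / 819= -0.10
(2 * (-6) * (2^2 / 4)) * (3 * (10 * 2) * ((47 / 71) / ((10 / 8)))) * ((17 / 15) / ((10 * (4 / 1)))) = -19176 / 1775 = -10.80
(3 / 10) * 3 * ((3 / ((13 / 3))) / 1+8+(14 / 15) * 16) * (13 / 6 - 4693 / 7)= -9946513 / 700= -14209.30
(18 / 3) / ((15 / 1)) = 2 / 5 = 0.40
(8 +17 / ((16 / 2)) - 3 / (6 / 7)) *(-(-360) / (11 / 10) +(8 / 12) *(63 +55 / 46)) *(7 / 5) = 104207593 / 30360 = 3432.40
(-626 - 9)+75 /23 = -14530 /23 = -631.74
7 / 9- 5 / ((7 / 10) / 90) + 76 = -35663 / 63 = -566.08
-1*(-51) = 51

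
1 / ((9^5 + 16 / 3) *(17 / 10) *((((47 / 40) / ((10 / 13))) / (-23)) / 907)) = -250332000 / 1840192081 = -0.14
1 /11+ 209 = 2300 /11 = 209.09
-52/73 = -0.71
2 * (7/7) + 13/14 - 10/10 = 27/14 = 1.93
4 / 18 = 2 / 9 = 0.22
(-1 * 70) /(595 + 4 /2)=-70 /597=-0.12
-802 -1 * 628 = -1430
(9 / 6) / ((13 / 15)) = 45 / 26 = 1.73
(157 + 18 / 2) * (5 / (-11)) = -830 / 11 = -75.45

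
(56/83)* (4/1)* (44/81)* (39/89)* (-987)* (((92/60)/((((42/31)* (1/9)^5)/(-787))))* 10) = 2463392958009984/7387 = 333476777854.34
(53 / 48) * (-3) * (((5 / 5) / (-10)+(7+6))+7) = -10547 / 160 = -65.92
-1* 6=-6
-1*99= -99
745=745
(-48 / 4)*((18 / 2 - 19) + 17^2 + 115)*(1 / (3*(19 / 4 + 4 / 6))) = -18912 / 65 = -290.95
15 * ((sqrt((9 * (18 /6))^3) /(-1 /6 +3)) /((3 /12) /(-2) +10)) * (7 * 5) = 2041200 * sqrt(3) /1343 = 2632.51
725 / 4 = 181.25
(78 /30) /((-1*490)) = -13 /2450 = -0.01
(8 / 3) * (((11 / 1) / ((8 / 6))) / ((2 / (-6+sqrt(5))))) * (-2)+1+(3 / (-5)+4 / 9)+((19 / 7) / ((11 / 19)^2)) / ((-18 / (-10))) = 581649 / 4235 - 22 * sqrt(5) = 88.15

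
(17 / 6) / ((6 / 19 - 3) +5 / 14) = -2261 / 1857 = -1.22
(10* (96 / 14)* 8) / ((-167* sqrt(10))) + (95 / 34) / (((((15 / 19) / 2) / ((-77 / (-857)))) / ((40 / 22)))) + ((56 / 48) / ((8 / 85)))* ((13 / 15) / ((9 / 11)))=269753953 / 18881424 - 384* sqrt(10) / 1169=13.25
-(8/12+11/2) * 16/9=-296/27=-10.96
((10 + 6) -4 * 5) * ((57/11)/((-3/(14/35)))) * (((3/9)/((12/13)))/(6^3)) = 247/53460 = 0.00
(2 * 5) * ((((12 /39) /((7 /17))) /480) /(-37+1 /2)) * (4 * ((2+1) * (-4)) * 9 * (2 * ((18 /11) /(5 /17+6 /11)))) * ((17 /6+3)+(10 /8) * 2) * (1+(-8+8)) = 6242400 /1042951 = 5.99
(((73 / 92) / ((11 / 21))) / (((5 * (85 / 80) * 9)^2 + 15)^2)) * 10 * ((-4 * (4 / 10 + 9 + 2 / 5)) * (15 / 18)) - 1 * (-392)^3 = 1057633398304073970176 / 17558077255785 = 60236288.00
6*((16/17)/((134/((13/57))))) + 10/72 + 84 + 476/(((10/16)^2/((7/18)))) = 3622917287/6492300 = 558.03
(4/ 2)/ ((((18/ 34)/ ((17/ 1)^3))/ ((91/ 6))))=7600411/ 27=281496.70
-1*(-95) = 95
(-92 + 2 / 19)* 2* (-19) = 3492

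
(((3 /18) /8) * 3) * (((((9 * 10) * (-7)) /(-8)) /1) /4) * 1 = 1.23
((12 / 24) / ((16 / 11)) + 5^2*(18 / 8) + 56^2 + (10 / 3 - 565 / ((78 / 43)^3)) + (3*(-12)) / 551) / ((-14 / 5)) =-16217926041995 / 14642776512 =-1107.57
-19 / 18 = -1.06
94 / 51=1.84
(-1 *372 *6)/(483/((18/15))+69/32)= -71424/12949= -5.52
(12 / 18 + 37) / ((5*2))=113 / 30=3.77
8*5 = 40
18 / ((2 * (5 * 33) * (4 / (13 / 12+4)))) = 61 / 880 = 0.07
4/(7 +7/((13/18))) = 52/217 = 0.24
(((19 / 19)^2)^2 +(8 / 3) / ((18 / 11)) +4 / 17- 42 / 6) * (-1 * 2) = 3796 / 459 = 8.27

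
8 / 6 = 4 / 3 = 1.33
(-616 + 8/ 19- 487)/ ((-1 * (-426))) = -6983/ 2698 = -2.59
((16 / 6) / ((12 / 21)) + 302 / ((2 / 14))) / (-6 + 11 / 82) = -521192 / 1443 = -361.19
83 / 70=1.19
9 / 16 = 0.56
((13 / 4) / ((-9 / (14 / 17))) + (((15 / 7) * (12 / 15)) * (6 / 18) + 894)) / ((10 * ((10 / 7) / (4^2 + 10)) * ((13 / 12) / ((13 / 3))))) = 4980391 / 765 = 6510.32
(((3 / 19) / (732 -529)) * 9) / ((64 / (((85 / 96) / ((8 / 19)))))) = 765 / 3325952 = 0.00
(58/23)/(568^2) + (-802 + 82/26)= -38530177383/48232288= -798.85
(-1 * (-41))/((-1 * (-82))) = 1/2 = 0.50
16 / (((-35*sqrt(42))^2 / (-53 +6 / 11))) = -4616 / 282975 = -0.02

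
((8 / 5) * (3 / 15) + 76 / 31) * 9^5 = 126837252 / 775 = 163660.97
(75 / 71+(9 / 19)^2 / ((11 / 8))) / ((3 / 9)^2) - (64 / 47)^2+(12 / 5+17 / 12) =483477768421 / 37368460140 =12.94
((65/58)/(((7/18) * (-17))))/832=-45/220864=-0.00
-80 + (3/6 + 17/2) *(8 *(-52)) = -3824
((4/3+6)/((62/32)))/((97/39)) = 4576/3007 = 1.52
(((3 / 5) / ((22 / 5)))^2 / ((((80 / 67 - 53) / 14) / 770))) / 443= -49245 / 5638061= -0.01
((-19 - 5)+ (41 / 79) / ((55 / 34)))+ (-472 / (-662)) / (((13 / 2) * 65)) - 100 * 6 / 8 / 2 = -29738981197 / 486109910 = -61.18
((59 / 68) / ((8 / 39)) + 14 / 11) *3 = 98781 / 5984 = 16.51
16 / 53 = 0.30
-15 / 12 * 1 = -5 / 4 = -1.25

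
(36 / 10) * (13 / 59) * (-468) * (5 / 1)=-109512 / 59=-1856.14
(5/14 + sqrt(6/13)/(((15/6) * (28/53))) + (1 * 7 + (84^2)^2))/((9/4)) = 106 * sqrt(78)/4095 + 1394040014/63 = 22127619.50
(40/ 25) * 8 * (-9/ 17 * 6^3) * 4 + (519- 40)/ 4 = -1949941/ 340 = -5735.12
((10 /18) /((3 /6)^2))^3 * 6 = 16000 /243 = 65.84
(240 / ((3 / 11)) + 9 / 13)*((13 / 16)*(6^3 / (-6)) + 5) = -1110553 / 52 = -21356.79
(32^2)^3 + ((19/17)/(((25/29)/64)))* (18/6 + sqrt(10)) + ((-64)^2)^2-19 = 35264* sqrt(10)/425 + 463470689717/425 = 1090519532.31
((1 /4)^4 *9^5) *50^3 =922640625 /32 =28832519.53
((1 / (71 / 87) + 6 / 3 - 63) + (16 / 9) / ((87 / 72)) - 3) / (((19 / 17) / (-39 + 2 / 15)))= 3753008281 / 1760445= 2131.85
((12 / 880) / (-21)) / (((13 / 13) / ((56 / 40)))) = -1 / 1100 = -0.00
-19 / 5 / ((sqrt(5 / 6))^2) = -114 / 25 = -4.56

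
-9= -9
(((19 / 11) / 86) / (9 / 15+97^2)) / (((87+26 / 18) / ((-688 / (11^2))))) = -855 / 6230778356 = -0.00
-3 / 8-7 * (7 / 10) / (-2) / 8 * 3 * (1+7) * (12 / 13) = 3333 / 520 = 6.41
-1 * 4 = -4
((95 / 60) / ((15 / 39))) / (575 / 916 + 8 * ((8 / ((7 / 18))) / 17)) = 0.40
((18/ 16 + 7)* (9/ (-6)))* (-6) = 585/ 8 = 73.12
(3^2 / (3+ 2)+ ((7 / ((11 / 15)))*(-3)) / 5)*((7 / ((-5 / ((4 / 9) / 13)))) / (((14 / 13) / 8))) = 384 / 275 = 1.40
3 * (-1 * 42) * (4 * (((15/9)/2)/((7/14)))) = -840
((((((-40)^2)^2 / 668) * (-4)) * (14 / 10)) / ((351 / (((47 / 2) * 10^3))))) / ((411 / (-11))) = 926464000000 / 24091587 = 38455.91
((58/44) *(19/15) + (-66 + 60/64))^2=28008365449/6969600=4018.65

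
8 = 8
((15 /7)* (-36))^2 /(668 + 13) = 97200 /11123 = 8.74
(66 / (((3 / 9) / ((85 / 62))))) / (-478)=-8415 / 14818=-0.57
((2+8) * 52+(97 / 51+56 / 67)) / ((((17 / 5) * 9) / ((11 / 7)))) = 98240725 / 3659607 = 26.84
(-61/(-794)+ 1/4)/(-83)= -519/131804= -0.00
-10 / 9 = -1.11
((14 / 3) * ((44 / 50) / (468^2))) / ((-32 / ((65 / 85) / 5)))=-77 / 859248000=-0.00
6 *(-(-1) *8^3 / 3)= 1024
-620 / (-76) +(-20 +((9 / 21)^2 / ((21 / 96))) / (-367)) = -11.84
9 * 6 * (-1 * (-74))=3996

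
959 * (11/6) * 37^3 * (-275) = -146943086675/6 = -24490514445.83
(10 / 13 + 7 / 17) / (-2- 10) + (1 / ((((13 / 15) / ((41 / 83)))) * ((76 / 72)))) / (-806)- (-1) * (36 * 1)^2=728049320007 / 561809404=1295.90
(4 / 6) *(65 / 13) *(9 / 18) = 5 / 3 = 1.67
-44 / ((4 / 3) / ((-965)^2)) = -30730425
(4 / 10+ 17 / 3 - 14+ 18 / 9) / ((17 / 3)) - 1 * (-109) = 9176 / 85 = 107.95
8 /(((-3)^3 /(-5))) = 40 /27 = 1.48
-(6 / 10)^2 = -9 / 25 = -0.36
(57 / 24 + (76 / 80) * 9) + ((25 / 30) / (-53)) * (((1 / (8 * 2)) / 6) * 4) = 416873 / 38160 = 10.92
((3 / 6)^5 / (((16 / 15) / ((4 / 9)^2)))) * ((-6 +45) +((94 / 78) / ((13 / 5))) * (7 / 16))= 1590065 / 7008768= 0.23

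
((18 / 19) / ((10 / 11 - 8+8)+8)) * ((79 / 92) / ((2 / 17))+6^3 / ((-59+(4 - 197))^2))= 6517929 / 8393896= 0.78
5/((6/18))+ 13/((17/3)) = 294/17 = 17.29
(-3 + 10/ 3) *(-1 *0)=0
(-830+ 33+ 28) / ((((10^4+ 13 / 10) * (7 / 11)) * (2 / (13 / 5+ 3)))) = -33836 / 100013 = -0.34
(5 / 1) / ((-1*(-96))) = 0.05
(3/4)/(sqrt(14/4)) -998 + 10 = -987.60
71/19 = 3.74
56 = 56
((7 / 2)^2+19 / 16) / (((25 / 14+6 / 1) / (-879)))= -1322895 / 872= -1517.08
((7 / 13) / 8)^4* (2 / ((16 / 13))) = 2401 / 71991296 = 0.00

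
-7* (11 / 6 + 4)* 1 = -245 / 6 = -40.83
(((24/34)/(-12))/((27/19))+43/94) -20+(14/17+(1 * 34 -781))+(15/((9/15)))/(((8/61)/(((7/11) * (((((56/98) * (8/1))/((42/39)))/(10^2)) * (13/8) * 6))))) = -9508977521/13288968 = -715.55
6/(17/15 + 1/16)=1440/287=5.02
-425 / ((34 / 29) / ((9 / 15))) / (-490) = 0.44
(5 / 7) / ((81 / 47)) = 235 / 567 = 0.41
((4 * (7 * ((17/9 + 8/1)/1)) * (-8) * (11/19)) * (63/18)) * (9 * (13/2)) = -4988984/19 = -262578.11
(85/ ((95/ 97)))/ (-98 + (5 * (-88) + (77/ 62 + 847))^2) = 6338756/ 12165130171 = 0.00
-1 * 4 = -4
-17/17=-1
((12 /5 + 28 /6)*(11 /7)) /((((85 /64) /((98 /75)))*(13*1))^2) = 6552584192 /103023984375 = 0.06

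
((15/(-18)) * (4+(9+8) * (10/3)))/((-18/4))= 910/81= 11.23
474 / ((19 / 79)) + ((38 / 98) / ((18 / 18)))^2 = 89914705 / 45619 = 1970.99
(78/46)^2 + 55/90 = 33197/9522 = 3.49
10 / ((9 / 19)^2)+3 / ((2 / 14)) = 5311 / 81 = 65.57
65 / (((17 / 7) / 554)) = 252070 / 17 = 14827.65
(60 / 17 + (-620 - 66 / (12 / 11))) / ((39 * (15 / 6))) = -6.94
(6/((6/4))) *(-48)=-192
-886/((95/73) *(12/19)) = -1077.97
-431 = -431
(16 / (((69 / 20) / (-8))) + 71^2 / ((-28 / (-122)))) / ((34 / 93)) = 656633599 / 10948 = 59977.49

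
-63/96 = -21/32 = -0.66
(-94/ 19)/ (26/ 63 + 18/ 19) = -2961/ 814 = -3.64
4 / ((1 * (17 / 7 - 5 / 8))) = 2.22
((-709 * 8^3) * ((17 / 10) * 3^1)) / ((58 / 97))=-448950144 / 145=-3096207.89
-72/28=-18/7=-2.57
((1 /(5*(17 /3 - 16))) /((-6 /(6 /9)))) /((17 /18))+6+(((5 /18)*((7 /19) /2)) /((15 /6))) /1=5427517 /901170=6.02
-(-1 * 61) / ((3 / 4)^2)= 976 / 9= 108.44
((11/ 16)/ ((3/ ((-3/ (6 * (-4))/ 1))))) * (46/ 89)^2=5819/ 760416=0.01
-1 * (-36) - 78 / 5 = 102 / 5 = 20.40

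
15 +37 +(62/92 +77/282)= 171707/3243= 52.95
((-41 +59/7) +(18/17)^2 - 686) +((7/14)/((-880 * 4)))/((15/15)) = -10217872103/14241920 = -717.45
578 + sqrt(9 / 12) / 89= sqrt(3) / 178 + 578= 578.01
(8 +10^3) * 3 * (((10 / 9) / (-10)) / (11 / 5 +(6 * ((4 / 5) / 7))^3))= -14406000 / 108149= -133.21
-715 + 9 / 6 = -1427 / 2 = -713.50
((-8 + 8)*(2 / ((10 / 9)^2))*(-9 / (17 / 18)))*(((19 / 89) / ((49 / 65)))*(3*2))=0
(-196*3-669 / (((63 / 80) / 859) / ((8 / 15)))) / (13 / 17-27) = 208728890 / 14049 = 14857.21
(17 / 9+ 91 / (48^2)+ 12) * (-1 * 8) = -10697 / 96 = -111.43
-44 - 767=-811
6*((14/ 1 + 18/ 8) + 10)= 315/ 2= 157.50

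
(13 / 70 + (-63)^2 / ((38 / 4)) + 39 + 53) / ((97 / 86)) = 29165481 / 64505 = 452.14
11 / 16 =0.69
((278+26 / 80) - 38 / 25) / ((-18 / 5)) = -55361 / 720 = -76.89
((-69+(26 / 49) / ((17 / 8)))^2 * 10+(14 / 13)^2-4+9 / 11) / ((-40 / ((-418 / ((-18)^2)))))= 1158386828242541 / 759891721680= 1524.41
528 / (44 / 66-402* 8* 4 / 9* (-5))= 792 / 10721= 0.07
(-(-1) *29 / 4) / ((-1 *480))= -29 / 1920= -0.02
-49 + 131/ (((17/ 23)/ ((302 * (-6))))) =-5460389/ 17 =-321199.35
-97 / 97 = -1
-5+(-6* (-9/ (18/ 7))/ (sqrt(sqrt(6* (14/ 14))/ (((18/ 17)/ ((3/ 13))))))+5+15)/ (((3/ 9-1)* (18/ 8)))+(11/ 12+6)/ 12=-14* sqrt(221)* 6^(1/ 4)/ 17-2557/ 144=-36.92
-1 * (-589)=589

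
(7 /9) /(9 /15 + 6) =35 /297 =0.12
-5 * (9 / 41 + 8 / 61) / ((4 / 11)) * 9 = -434115 / 10004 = -43.39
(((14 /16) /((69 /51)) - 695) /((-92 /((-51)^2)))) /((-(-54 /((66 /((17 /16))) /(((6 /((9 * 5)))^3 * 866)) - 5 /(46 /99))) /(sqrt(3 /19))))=4780292161095 * sqrt(57) /12812532352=2816.81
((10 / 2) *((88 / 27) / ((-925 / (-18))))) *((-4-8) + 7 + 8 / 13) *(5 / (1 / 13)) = -3344 / 37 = -90.38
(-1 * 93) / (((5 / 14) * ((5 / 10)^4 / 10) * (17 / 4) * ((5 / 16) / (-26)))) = 69328896 / 85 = 815634.07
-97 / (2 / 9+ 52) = -873 / 470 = -1.86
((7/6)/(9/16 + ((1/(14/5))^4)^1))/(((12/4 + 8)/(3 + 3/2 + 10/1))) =974806/366861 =2.66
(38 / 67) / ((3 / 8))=304 / 201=1.51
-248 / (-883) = 248 / 883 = 0.28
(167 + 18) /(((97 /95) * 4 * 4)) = 17575 /1552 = 11.32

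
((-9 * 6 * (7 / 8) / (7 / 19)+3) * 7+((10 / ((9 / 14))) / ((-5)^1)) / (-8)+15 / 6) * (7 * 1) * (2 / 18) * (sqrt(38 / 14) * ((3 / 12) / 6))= -31459 * sqrt(133) / 7776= -46.66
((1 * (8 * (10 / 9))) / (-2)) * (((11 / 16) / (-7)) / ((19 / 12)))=110 / 399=0.28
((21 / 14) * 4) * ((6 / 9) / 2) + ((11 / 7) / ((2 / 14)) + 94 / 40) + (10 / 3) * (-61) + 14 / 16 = -22453 / 120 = -187.11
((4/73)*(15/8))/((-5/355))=-1065/146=-7.29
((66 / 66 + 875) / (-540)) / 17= -73 / 765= -0.10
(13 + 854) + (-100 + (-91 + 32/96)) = 2029/3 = 676.33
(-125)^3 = -1953125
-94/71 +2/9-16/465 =-112528/99045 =-1.14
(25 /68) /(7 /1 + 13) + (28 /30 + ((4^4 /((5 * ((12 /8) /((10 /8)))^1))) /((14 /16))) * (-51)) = -70997459 /28560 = -2485.91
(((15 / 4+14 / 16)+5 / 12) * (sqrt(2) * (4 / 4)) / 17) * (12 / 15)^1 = 121 * sqrt(2) / 510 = 0.34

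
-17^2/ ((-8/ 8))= 289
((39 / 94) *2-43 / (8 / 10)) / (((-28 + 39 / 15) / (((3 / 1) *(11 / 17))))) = 1641585 / 405892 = 4.04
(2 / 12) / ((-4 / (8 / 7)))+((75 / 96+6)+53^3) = 100049869 / 672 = 148883.73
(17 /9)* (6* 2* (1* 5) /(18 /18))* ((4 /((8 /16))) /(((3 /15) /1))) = 13600 /3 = 4533.33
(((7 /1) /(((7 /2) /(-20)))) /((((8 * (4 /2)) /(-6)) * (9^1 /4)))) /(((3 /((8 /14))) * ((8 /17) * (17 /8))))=80 /63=1.27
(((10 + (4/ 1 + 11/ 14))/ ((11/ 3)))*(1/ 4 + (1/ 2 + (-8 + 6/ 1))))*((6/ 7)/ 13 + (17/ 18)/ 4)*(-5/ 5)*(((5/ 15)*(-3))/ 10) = -136551/ 896896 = -0.15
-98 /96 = -49 /48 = -1.02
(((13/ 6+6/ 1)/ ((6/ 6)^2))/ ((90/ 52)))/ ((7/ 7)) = 4.72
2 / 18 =1 / 9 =0.11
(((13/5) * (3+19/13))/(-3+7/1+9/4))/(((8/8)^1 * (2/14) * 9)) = 1624/1125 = 1.44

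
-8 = -8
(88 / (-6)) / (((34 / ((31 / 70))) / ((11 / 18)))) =-3751 / 32130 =-0.12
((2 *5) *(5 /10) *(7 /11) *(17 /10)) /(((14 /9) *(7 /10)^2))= 3825 /539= 7.10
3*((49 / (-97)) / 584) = -147 / 56648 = -0.00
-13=-13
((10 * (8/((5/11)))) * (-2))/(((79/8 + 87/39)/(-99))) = 3624192/1259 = 2878.63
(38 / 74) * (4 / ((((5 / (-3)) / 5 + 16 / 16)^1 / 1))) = 3.08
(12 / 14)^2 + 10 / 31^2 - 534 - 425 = -45123265 / 47089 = -958.25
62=62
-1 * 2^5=-32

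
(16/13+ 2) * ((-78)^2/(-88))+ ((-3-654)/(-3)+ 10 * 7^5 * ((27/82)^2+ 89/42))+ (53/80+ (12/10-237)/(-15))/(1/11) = 374545.92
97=97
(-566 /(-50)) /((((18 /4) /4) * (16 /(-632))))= -89428 /225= -397.46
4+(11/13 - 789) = -10194/13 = -784.15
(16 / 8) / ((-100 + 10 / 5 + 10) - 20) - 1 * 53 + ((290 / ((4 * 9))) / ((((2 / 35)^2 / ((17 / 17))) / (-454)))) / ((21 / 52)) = -149766113 / 54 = -2773446.54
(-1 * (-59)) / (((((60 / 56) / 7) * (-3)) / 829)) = -4793278 / 45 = -106517.29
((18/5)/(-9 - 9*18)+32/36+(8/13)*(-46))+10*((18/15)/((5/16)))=121822/11115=10.96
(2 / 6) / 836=1 / 2508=0.00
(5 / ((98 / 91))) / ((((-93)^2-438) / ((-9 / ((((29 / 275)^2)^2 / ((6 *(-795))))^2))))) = -72560944044758262634277343750 / 9584221025919799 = -7570875488839.70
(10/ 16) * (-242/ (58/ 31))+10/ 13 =-241495/ 3016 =-80.07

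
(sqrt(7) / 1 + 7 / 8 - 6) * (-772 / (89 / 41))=881.72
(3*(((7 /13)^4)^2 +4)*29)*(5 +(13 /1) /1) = 5118764914710 /815730721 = 6275.07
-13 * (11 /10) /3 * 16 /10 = -572 /75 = -7.63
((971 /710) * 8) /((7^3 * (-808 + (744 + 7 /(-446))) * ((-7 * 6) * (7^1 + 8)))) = 866132 /1095101442225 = 0.00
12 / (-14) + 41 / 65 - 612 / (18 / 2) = -31043 / 455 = -68.23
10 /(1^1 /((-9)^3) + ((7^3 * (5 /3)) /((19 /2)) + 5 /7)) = 484785 /2951776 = 0.16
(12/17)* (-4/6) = -8/17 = -0.47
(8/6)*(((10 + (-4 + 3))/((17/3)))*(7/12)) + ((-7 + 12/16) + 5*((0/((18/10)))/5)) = -341/68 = -5.01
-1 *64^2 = -4096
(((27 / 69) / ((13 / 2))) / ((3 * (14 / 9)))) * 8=216 / 2093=0.10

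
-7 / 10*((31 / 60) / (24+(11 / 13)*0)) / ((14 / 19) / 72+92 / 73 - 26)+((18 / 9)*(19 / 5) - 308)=-21196060843 / 70559600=-300.40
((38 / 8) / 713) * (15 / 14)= 285 / 39928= 0.01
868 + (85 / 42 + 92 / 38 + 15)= 708181 / 798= 887.44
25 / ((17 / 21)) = 30.88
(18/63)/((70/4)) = 4/245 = 0.02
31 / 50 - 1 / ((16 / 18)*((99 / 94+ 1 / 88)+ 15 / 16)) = 48091 / 828050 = 0.06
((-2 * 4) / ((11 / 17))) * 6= -816 / 11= -74.18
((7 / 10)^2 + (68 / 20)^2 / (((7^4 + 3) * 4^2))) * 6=1414419 / 480800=2.94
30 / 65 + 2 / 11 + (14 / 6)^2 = 7835 / 1287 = 6.09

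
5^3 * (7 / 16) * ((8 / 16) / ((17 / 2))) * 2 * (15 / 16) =13125 / 2176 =6.03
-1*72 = -72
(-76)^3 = -438976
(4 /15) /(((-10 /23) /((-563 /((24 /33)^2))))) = 1566829 /2400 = 652.85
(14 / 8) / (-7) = -1 / 4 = -0.25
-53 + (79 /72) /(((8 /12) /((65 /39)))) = -50.26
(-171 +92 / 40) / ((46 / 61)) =-102907 / 460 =-223.71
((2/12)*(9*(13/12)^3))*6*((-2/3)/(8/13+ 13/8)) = -28561/8388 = -3.40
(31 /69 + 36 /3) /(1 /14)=12026 /69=174.29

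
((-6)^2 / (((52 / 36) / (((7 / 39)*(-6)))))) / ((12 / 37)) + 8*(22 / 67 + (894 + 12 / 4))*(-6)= -488638614 / 11323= -43154.52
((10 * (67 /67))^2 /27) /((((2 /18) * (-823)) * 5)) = -20 /2469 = -0.01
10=10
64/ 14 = 32/ 7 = 4.57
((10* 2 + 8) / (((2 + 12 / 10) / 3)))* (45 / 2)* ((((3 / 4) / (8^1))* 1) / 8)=14175 / 2048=6.92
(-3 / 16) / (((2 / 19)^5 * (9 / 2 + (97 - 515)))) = 7428297 / 211712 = 35.09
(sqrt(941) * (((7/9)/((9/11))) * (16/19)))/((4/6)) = 616 * sqrt(941)/513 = 36.83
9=9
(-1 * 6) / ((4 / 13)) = -39 / 2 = -19.50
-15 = -15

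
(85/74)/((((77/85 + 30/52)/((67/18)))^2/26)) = 6056705253625/32183970813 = 188.19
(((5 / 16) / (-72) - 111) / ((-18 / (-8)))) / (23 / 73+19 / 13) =-121355273 / 4370112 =-27.77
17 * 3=51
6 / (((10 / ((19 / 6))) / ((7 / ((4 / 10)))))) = 133 / 4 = 33.25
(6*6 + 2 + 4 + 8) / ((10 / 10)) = 50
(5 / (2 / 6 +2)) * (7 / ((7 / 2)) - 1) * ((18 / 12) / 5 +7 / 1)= 219 / 14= 15.64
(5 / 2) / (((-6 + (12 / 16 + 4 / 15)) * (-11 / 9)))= 1350 / 3289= 0.41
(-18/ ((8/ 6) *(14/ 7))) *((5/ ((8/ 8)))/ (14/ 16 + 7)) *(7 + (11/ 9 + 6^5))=-700580/ 21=-33360.95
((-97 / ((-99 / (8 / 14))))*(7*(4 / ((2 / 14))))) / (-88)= -1.25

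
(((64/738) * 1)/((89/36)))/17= 128/62033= 0.00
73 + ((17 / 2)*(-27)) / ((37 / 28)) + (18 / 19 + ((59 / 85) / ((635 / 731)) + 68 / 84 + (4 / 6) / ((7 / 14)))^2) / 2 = -33292183715466 / 347247289375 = -95.87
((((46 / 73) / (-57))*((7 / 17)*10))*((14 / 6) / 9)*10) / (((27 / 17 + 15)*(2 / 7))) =-394450 / 15840927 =-0.02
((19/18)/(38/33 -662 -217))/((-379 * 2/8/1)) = 418/32937753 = 0.00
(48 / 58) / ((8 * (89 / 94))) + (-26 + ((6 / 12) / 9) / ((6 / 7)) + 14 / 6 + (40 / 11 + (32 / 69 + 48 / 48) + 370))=24796504327 / 70523244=351.61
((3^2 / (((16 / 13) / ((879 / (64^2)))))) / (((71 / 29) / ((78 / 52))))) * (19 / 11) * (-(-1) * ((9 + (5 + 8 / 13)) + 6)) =876151161 / 25591808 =34.24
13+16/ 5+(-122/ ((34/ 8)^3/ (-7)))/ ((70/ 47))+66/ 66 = 606006/ 24565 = 24.67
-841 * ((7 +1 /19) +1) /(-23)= 128673 /437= 294.45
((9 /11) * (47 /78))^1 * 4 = 282 /143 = 1.97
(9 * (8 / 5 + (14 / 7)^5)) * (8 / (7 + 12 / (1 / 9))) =12096 / 575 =21.04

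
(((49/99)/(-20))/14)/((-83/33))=7/9960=0.00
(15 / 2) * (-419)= -6285 / 2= -3142.50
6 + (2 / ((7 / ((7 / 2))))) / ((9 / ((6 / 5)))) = 92 / 15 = 6.13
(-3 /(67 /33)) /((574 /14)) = -99 /2747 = -0.04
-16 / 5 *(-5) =16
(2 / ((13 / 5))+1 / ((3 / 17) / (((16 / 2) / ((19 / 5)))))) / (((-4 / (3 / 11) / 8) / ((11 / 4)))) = -4705 / 247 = -19.05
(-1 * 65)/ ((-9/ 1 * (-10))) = -13/ 18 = -0.72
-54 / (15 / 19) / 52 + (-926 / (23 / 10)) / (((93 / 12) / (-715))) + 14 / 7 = 3442931457 / 92690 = 37144.58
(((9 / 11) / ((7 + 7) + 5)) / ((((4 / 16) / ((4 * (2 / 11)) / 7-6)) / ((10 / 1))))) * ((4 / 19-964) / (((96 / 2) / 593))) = 5282135640 / 43681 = 120925.25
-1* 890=-890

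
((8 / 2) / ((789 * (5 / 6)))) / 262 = 4 / 172265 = 0.00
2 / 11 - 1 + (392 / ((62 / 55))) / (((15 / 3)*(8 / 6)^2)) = 52245 / 1364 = 38.30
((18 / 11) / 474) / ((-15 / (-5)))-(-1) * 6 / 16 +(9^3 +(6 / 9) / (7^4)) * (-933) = -11353010010593 / 16691752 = -680156.88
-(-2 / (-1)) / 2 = -1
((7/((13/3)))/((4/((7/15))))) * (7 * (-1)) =-343/260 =-1.32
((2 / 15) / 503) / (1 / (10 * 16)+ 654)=64 / 157903269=0.00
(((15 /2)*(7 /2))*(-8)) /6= -35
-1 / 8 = -0.12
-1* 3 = -3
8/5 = 1.60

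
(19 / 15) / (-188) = -19 / 2820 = -0.01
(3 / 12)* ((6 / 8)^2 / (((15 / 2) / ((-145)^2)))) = 12615 / 32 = 394.22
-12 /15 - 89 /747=-3433 /3735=-0.92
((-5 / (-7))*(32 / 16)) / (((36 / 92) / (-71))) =-16330 / 63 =-259.21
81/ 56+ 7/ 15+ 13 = 14.91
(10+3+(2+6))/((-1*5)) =-21/5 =-4.20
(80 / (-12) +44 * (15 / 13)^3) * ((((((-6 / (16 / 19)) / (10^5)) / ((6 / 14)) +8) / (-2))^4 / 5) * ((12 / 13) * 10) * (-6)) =-50523741422993137428469288614357 / 292464640000000000000000000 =-172751.62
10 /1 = 10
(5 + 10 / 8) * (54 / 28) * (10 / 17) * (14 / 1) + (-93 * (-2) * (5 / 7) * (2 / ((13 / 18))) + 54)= 1612521 / 3094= 521.18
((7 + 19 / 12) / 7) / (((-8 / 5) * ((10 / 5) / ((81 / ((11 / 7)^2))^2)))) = -386322615 / 937024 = -412.29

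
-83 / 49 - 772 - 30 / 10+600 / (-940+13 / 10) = -17025926 / 21903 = -777.33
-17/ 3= -5.67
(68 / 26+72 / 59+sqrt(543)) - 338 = -256304 / 767+sqrt(543) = -310.86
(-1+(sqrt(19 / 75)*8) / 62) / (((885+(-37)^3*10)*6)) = 0.00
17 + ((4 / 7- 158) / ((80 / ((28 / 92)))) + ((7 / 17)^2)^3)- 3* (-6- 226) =15820088197801 / 22206563480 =712.41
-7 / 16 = -0.44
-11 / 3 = -3.67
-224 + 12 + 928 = 716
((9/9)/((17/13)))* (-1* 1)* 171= -2223/17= -130.76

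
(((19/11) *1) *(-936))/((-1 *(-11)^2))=17784/1331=13.36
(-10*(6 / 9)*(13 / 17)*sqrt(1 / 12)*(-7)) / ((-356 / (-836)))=24.19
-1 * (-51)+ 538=589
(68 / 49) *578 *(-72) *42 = -16979328 / 7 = -2425618.29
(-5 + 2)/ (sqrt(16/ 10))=-3 * sqrt(10)/ 4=-2.37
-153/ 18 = -17/ 2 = -8.50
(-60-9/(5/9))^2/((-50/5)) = -580.64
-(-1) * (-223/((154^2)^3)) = -0.00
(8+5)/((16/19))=247/16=15.44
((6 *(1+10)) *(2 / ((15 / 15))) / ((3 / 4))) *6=1056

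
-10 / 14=-5 / 7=-0.71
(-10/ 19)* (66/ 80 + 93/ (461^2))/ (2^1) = -7016913/ 32303192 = -0.22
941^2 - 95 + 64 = 885450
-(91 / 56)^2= -169 / 64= -2.64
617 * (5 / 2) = 3085 / 2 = 1542.50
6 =6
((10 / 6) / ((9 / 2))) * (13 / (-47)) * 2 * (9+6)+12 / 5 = -1424 / 2115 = -0.67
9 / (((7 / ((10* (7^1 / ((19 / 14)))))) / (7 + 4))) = 13860 / 19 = 729.47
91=91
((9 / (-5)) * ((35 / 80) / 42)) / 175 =-3 / 28000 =-0.00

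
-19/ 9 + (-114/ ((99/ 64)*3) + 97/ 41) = -24.31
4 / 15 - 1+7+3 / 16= 1549 / 240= 6.45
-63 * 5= -315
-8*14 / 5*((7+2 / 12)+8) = -5096 / 15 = -339.73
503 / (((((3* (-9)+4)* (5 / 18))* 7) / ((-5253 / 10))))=23780331 / 4025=5908.16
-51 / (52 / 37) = -1887 / 52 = -36.29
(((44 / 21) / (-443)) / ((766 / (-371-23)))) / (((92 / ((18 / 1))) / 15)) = 195030 / 27316709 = 0.01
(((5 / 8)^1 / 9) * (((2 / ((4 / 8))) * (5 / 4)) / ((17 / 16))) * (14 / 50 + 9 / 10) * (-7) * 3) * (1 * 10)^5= -809803.92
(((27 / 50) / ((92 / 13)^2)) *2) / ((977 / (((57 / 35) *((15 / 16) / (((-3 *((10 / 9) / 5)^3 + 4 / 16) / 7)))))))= 189606339 / 174482820800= 0.00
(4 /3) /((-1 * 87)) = -4 /261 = -0.02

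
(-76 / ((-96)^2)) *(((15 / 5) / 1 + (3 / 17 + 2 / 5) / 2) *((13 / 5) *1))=-0.07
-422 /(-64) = 211 /32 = 6.59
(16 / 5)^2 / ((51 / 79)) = 20224 / 1275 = 15.86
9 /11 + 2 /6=38 /33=1.15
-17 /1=-17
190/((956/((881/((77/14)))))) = 83695/2629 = 31.84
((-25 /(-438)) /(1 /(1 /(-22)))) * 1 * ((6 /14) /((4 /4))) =-25 /22484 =-0.00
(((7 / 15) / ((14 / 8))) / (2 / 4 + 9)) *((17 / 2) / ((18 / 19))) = 0.25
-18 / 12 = -3 / 2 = -1.50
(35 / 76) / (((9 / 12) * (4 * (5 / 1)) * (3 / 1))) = 7 / 684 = 0.01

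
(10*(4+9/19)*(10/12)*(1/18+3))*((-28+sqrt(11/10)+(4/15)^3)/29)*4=-176595320/401679+23375*sqrt(110)/14877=-423.16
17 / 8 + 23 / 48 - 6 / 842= 52481 / 20208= 2.60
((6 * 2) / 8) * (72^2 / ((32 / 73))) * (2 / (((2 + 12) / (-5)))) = -88695 / 7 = -12670.71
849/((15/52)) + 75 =15091/5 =3018.20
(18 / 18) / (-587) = -1 / 587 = -0.00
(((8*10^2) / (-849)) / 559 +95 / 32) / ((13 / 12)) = 45060545 / 16452488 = 2.74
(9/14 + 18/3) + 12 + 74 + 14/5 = 6681/70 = 95.44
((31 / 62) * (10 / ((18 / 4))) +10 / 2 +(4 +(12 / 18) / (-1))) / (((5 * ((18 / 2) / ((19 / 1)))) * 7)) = 323 / 567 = 0.57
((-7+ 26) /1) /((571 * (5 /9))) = 171 /2855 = 0.06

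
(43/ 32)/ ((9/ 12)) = 43/ 24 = 1.79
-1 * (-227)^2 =-51529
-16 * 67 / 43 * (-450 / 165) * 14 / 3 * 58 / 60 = 435232 / 1419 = 306.72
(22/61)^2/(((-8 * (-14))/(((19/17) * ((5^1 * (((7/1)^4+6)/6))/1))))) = 27668465/10627176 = 2.60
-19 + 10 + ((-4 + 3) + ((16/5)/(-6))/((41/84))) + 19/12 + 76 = 163567/2460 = 66.49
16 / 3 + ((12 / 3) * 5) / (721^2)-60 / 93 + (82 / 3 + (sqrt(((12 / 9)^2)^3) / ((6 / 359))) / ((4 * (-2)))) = 18657143710 / 1305320751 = 14.29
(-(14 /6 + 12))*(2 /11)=-86 /33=-2.61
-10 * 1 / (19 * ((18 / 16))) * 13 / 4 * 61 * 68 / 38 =-539240 / 3249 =-165.97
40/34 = 20/17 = 1.18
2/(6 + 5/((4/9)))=8/69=0.12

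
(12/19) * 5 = 60/19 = 3.16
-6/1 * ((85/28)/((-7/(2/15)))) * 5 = 85/49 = 1.73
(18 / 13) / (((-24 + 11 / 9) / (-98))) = 15876 / 2665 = 5.96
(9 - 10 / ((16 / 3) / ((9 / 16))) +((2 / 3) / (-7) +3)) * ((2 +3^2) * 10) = 1604075 / 1344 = 1193.51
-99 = -99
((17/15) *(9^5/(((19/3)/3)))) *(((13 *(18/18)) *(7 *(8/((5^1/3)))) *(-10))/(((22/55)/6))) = -39462682896/19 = -2076983310.32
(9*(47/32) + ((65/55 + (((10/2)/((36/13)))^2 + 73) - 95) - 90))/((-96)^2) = -2689805/262766592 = -0.01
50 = 50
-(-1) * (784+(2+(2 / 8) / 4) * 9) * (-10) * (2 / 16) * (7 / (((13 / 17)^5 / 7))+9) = -2340741909575 / 11881376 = -197009.33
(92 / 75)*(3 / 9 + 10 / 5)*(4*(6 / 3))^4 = 11723.66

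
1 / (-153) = -1 / 153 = -0.01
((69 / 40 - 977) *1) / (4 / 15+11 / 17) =-1989561 / 1864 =-1067.36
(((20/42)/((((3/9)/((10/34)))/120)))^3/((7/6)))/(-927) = -144000000000/1214999639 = -118.52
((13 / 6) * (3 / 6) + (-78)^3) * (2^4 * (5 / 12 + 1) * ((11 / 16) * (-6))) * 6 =1064892257 / 4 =266223064.25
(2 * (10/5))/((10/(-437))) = -874/5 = -174.80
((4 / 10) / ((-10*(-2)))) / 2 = 0.01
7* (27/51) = 63/17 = 3.71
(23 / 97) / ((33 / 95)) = 2185 / 3201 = 0.68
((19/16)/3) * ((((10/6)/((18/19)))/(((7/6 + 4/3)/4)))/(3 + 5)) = 361/2592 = 0.14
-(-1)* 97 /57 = 97 /57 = 1.70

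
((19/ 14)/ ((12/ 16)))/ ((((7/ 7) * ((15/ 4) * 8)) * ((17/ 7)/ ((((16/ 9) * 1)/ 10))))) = 152/ 34425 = 0.00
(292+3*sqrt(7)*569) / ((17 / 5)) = 1460 / 17+8535*sqrt(7) / 17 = 1414.21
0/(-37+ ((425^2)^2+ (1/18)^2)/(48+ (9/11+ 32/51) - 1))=0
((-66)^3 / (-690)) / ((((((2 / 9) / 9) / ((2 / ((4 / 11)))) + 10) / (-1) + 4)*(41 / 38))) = -64.31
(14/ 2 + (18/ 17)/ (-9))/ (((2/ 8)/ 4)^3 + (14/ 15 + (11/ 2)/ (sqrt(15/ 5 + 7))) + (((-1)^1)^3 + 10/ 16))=-246701445120/ 174100380943 + 242913116160*sqrt(10)/ 174100380943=3.00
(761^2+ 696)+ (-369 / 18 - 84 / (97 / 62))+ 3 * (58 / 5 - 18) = 562331901 / 970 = 579723.61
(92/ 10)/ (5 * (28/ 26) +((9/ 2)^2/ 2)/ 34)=162656/ 100465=1.62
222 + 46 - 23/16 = 4265/16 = 266.56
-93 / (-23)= 93 / 23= 4.04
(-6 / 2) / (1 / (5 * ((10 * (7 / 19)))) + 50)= -1050 / 17519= -0.06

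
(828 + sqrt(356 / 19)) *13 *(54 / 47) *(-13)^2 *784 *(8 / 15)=496065024 *sqrt(1691) / 4465 + 205370919936 / 235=878487469.38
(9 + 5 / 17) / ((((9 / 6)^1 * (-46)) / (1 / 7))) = -158 / 8211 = -0.02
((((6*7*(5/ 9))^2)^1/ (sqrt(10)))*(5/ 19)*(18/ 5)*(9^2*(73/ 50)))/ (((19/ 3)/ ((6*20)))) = 41722128*sqrt(10)/ 361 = 365476.32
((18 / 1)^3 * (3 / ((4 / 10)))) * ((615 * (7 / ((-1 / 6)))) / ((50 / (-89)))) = 2011051476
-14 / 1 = -14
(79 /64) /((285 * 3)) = 79 /54720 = 0.00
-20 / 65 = -0.31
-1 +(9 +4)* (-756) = -9829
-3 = -3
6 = 6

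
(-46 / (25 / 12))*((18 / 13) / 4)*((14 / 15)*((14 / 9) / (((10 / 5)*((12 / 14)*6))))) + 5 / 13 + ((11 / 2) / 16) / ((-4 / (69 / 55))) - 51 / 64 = -230243 / 144000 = -1.60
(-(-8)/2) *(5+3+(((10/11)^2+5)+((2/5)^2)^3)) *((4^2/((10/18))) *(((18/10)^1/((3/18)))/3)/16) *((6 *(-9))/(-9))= 101664858672/47265625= 2150.93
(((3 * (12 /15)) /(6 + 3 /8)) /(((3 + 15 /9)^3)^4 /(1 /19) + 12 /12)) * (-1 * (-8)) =136048896 /91560668531275525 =0.00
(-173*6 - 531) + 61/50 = -78389/50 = -1567.78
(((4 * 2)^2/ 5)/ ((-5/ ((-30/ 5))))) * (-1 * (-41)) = 15744/ 25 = 629.76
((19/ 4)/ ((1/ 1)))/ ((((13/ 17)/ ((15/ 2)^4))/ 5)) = 81759375/ 832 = 98268.48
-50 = -50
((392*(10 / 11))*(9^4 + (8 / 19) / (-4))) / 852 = 122163860 / 44517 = 2744.21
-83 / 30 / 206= -83 / 6180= -0.01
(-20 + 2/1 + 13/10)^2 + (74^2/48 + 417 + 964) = 133048/75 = 1773.97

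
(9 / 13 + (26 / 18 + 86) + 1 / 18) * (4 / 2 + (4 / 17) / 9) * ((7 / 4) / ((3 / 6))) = 2487905 / 3978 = 625.42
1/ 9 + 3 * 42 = 1135/ 9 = 126.11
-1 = -1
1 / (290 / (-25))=-5 / 58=-0.09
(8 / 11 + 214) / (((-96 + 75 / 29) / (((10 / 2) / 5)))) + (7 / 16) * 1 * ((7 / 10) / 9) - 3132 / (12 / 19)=-7884838667 / 1589280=-4961.26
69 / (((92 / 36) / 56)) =1512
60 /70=6 /7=0.86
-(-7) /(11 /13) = 8.27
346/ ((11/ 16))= 5536/ 11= 503.27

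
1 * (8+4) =12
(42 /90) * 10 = 14 /3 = 4.67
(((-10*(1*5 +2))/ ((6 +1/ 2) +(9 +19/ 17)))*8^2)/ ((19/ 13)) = -396032/ 2147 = -184.46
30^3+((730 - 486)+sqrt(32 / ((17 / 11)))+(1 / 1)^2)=4 *sqrt(374) / 17+27245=27249.55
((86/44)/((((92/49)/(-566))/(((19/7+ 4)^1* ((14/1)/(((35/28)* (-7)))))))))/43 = 186214/1265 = 147.20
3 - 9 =-6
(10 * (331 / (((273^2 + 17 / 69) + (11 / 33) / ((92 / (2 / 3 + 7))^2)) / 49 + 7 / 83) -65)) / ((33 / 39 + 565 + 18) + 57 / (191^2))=-2697798635158777670 / 2431376032864106769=-1.11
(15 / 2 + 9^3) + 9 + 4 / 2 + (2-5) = 1489 / 2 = 744.50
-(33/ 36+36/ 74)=-623/ 444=-1.40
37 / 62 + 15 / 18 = 133 / 93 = 1.43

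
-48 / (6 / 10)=-80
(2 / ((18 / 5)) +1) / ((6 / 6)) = 1.56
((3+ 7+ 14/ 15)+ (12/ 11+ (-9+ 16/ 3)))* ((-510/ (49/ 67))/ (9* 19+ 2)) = -448766/ 13321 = -33.69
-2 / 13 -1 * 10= -132 / 13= -10.15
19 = 19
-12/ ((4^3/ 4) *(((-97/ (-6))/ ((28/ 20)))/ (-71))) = 4473/ 970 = 4.61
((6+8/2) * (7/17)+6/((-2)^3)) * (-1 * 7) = -1603/68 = -23.57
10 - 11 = -1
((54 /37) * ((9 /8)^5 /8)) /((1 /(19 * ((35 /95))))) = 11160261 /4849664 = 2.30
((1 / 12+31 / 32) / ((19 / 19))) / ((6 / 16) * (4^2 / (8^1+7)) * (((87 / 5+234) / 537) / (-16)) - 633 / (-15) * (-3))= -451975 / 54392388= -0.01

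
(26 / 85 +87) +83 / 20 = 6219 / 68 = 91.46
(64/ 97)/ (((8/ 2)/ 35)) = 560/ 97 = 5.77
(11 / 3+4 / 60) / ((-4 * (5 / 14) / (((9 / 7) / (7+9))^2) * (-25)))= 27 / 40000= 0.00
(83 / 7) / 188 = 83 / 1316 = 0.06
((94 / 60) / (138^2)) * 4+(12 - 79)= -9569563 / 142830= -67.00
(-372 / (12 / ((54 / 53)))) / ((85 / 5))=-1674 / 901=-1.86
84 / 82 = 42 / 41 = 1.02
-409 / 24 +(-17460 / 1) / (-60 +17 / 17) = 394909 / 1416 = 278.89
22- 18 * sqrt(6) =-22.09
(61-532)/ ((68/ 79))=-37209/ 68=-547.19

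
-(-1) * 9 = 9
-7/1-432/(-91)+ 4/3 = -251/273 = -0.92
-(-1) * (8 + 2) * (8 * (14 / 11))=1120 / 11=101.82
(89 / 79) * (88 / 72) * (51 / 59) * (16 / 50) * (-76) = -10118944 / 349575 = -28.95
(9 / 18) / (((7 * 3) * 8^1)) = 1 / 336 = 0.00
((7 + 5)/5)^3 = 1728/125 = 13.82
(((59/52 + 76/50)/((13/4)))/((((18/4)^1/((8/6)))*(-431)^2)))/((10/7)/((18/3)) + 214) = 193256/31778965550475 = 0.00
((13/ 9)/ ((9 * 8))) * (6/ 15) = 13/ 1620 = 0.01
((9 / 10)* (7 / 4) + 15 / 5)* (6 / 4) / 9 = 61 / 80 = 0.76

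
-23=-23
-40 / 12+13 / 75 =-79 / 25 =-3.16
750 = 750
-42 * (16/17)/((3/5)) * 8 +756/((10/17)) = 64442/85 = 758.14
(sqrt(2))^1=sqrt(2)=1.41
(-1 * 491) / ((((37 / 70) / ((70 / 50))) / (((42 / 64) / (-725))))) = 1.18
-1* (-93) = 93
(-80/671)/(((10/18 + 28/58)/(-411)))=8581680/181841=47.19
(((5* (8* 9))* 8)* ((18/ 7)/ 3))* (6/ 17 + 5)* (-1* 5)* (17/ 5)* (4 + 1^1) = -1123200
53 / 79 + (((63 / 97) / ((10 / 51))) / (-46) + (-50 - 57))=-375061827 / 3524980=-106.40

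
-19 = -19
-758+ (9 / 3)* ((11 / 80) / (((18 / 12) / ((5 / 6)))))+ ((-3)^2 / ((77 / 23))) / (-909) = -282873925 / 373296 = -757.77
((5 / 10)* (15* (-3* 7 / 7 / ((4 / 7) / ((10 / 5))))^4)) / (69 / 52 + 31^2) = 37923795 / 400328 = 94.73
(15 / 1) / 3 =5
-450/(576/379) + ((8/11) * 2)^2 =-1138283/3872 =-293.98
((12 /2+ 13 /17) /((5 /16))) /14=184 /119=1.55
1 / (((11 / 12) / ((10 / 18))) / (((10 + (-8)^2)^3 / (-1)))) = -8104480 / 33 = -245590.30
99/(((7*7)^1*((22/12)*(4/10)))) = 135/49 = 2.76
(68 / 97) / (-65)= -68 / 6305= -0.01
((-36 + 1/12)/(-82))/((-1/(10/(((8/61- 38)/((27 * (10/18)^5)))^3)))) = 119419935302734375/507501556484111548128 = 0.00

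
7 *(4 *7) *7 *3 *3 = 12348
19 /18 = 1.06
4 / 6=2 / 3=0.67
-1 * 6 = -6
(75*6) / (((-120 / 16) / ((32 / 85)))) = -384 / 17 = -22.59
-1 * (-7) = 7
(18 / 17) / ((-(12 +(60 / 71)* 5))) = -71 / 1088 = -0.07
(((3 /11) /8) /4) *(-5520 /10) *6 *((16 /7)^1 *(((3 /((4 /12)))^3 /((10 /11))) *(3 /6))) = -905418 /35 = -25869.09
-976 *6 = -5856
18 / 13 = 1.38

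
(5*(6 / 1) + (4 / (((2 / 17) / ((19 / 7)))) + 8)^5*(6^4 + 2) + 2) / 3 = 221289217514867360 / 50421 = 4388830398343.30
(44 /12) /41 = 11 /123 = 0.09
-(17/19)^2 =-289/361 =-0.80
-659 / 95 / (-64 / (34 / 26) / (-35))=-78421 / 15808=-4.96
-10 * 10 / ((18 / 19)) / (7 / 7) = -950 / 9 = -105.56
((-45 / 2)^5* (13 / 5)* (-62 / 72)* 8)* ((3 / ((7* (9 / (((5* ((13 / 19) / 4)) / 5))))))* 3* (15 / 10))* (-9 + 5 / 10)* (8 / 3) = -365213964375 / 4256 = -85811551.78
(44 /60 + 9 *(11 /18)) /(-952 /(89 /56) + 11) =-16643 /1569990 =-0.01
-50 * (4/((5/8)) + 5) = -570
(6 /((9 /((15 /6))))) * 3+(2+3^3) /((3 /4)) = 131 /3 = 43.67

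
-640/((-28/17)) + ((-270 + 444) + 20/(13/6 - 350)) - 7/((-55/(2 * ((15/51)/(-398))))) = 305807623895/543644717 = 562.51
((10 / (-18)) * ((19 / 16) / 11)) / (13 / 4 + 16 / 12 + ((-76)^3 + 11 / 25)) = 2375 / 17383250676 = 0.00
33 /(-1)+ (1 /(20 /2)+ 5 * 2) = -229 /10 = -22.90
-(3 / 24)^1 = -1 / 8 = -0.12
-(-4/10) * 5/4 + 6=13/2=6.50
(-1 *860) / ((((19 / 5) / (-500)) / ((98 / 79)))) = 210700000 / 1501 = 140373.08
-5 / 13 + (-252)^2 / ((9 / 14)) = 1284187 / 13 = 98783.62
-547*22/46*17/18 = -102289/414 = -247.07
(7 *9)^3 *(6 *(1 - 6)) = -7501410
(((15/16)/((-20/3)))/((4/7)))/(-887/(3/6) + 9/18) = 0.00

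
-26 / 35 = -0.74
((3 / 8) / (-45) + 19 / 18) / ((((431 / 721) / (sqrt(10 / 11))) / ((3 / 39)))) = 20909 * sqrt(110) / 1706760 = 0.13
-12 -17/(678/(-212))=-2266/339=-6.68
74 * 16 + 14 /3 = 3566 /3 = 1188.67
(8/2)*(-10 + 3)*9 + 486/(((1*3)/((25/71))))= -13842/71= -194.96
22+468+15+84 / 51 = 8613 / 17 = 506.65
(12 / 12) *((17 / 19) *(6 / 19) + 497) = 179519 / 361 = 497.28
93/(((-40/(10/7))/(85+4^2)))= -9393/28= -335.46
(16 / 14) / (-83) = -8 / 581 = -0.01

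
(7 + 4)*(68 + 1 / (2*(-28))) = 41877 / 56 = 747.80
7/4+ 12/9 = 3.08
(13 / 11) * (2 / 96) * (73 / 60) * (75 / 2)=4745 / 4224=1.12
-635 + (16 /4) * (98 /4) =-537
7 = 7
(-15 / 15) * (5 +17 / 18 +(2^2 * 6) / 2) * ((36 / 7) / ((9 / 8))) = -5168 / 63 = -82.03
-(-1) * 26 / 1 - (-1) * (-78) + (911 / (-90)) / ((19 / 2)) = -45371 / 855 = -53.07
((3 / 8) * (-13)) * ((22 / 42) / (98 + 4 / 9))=-1287 / 49616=-0.03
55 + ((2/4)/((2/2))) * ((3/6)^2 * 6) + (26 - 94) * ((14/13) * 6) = -19949/52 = -383.63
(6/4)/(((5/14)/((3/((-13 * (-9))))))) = 7/65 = 0.11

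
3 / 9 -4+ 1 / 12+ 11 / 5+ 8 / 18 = -169 / 180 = -0.94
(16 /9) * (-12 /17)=-64 /51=-1.25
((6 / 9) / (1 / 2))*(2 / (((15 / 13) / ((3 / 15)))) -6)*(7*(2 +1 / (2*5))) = -41552 / 375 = -110.81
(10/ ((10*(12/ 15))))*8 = 10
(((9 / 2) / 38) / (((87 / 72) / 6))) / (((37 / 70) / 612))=13880160 / 20387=680.83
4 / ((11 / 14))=56 / 11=5.09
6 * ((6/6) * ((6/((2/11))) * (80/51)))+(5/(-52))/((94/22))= 12903385/41548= 310.57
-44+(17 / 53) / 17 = -2331 / 53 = -43.98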